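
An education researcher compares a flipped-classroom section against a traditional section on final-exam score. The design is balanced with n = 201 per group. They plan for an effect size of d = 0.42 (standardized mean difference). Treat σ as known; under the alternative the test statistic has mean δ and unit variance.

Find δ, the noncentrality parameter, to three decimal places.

δ ≈ 4.210

The noncentrality parameter scales effect size by the design's sample-size factor: δ = d·√(n/2) = 0.42 × √(201/2) = 4.2105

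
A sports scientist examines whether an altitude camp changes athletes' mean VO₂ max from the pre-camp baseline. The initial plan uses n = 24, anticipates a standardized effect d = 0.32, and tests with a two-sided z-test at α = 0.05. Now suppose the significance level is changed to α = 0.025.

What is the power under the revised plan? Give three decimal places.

Power ≈ 0.250

δ = d·√n = 0.32 × √24 = 1.5677 (unchanged). New critical value: z_{0.0125} = 2.241.
Revised power = Φ(δ − 2.241) + Φ(−δ − 2.241) = Φ(-0.674) + Φ(-3.809) = 0.2502 + 0.0001 = 0.2503.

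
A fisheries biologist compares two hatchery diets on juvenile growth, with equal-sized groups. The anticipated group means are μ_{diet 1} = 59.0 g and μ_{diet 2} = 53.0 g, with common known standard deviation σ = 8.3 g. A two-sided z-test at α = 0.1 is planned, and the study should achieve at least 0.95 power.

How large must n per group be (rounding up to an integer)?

Standardized effect: d = |μ_{diet 1} − μ_{diet 2}| / σ = |59.0 − 53.0| / 8.3 = 0.7229
For power 0.95 need Φ(δ − z_{0.05}) = 0.95, so δ = z_{0.05} + z_{0.05} = 1.645 + 1.645 = 3.290.
(For δ > 0 the lower-tail rejection region contributes negligibly to power, so the one-term inversion is standard.)
δ = d·√(n/2) ⇒ n = 2(δ/d)² = 2 × (3.290 / 0.7229)² = 41.42.
Round up to the next whole unit.

n = 42 per group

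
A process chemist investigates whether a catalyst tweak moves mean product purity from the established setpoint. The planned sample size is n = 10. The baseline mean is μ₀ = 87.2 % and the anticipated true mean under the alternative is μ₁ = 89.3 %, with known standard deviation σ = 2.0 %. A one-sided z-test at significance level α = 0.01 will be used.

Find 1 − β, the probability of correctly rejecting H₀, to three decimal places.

Standardized effect: d = |μ₁ − μ₀| / σ = |89.3 − 87.2| / 2.0 = 1.0500
Noncentrality parameter: λ = d·√n = 1.0500 × √10 = 3.3204
Critical value for a one-sided test at α = 0.01: z_α = 2.326.
Power = P(Z > 2.326 − λ) = Φ(0.994) = 0.8399.

Power ≈ 0.840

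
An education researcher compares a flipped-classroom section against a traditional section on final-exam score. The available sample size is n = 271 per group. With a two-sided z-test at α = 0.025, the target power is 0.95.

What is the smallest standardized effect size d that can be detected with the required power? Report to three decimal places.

d ≈ 0.334

Need Φ(δ − 2.241) = 0.95, so δ = 2.241 + 1.645 = 3.886.
(Lower-tail contribution to power is negligible for δ > 0.)
δ = d·√(n/2) ⇒ d = δ/√(n/2) = 3.886/√(271/2) = 0.3339.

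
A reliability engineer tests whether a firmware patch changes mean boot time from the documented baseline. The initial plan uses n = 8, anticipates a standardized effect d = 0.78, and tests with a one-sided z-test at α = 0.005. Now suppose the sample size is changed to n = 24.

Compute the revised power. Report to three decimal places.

Power ≈ 0.894

With n = 24: δ = d·√n = 0.78 × √24 = 3.8212. Critical value z_{0.005} = 2.576.
Revised power = Φ(δ − 2.576) = Φ(1.245) = 0.8935.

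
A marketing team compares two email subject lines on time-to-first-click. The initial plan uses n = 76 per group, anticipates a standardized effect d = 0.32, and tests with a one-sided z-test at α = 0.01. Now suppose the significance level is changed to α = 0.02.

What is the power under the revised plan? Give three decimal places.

δ = d·√(n/2) = 0.32 × √(76/2) = 1.9726 (unchanged). New critical value: z_{0.02} = 2.054.
Revised power = P(Z > 2.054 − δ) = Φ(-0.081) = 0.4677.

Power ≈ 0.468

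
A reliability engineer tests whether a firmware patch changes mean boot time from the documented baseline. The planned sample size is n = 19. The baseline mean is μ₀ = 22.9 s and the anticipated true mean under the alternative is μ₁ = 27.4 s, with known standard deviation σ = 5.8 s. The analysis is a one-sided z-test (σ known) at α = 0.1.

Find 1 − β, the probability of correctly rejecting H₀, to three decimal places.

Power ≈ 0.982

Standardized effect: d = |μ₁ − μ₀| / σ = |27.4 − 22.9| / 5.8 = 0.7759
Noncentrality parameter: δ = d·√n = 0.7759 × √19 = 3.3819
Critical value for a one-sided test at α = 0.1: z_α = 1.282.
Power = P(Z > 1.282 − δ) = Φ(2.100) = 0.9822.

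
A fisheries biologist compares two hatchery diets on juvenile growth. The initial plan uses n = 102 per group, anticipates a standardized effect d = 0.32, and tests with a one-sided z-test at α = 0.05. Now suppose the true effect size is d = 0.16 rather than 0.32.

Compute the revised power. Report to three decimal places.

With d = 0.16: δ = d·√(n/2) = 0.16 × √(102/2) = 1.1426. Critical value z_{0.05} = 1.645.
Revised power = P(Z > 1.645 − δ) = Φ(-0.502) = 0.3078.

Power ≈ 0.308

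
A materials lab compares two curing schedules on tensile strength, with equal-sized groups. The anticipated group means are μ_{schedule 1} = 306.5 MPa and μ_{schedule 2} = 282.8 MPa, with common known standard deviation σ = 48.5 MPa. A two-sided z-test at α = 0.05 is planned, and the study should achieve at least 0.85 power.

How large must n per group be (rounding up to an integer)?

n = 76 per group

Standardized effect: d = |μ_{schedule 1} − μ_{schedule 2}| / σ = |306.5 − 282.8| / 48.5 = 0.4887
For power 0.85 need Φ(δ − z_{0.025}) = 0.85, so δ = z_{0.025} + z_{0.15} = 1.960 + 1.036 = 2.996.
(Ignoring the negligible lower-tail rejection probability gives the usual closed-form inversion.)
δ = d·√(n/2) ⇒ n = 2(δ/d)² = 2 × (2.996 / 0.4887)² = 75.20.
Round up to the next whole unit.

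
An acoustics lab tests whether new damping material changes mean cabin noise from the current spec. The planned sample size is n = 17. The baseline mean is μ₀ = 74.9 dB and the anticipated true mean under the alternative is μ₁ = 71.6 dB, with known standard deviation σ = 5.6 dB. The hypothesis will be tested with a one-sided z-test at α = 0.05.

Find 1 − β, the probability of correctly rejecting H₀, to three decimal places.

Standardized effect: d = |μ₁ − μ₀| / σ = |71.6 − 74.9| / 5.6 = 0.5893
Noncentrality parameter: λ = d·√n = 0.5893 × √17 = 2.4297
One-sided α = 0.05 → critical value z_{0.05} = 1.645.
Power = Φ(λ − 1.645) = Φ(0.785) = 0.7837.

Power ≈ 0.784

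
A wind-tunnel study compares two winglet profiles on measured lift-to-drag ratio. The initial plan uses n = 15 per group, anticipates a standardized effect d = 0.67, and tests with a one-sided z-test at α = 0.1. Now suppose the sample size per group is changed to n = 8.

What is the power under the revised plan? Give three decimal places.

With n = 8 per group: δ = d·√(n/2) = 0.67 × √(8/2) = 1.3400. Critical value z_{0.1} = 1.282.
Revised power = Φ(δ − 1.282) = Φ(0.058) = 0.5233.

Power ≈ 0.523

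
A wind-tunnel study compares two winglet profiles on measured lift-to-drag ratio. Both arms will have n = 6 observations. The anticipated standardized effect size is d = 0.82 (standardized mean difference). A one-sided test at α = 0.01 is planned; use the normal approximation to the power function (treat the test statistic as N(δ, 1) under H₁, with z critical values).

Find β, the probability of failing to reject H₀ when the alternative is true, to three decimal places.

β ≈ 0.818

Noncentrality parameter: δ = d·√(n/2) = 0.82 × √(6/2) = 1.4203
Critical value for a one-sided test at α = 0.01: z_α = 2.326.
Power = Φ(δ − 2.326) = Φ(-0.906) = 0.1825.
Type II error: β = 1 − power = 1 − 0.1825 = 0.8175.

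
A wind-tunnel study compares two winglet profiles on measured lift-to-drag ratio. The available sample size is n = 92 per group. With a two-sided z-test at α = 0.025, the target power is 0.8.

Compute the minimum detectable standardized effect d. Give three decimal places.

Required noncentrality: δ = z_{0.0125} + z_{0.20} = 2.241 + 0.842 = 3.083.
(The second rejection-region term Φ(−δ − z_{α/2}) is negligible and dropped.)
δ = d·√(n/2) ⇒ d = δ/√(n/2) = 3.083/√(92/2) = 0.4546.

d ≈ 0.455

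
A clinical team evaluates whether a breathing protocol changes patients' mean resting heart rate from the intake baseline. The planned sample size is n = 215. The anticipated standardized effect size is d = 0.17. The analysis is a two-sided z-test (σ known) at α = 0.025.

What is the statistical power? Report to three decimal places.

Power ≈ 0.599

Noncentrality parameter: δ = d·√n = 0.17 × √215 = 2.4927
Critical value for a two-sided test at α = 0.025: z_{α/2} = 2.241.
Power = Φ(δ − 2.241) + Φ(−δ − 2.241) = Φ(0.251) + Φ(-4.734) = 0.5992 + 0.0000 = 0.5992.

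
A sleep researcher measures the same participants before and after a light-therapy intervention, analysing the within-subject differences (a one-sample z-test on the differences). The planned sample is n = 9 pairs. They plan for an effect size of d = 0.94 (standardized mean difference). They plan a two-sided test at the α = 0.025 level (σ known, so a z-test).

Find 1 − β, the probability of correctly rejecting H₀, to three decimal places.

Noncentrality parameter: δ = d·√n = 0.94 × √9 = 2.8200
Two-sided α = 0.025 → critical value z_{0.0125} = 2.241.
Power = Φ(δ − 2.241) + Φ(−δ − 2.241) = Φ(0.579) + Φ(-5.061) = 0.7186 + 0.0000 = 0.7186.

Power ≈ 0.719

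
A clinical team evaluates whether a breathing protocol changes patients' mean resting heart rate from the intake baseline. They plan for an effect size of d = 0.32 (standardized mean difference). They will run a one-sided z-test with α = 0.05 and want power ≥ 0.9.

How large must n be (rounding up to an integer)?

For power 0.9 need Φ(δ − z_{0.05}) = 0.9, so δ = z_{0.05} + z_{0.10} = 1.645 + 1.282 = 2.926.
δ = d·√n ⇒ n = (δ/d)² = (2.926 / 0.32)² = 83.63.
Round up to the next whole unit.

n = 84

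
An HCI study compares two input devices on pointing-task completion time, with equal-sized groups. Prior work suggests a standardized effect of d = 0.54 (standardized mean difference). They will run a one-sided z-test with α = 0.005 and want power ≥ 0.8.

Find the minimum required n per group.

n = 81 per group

Set Φ(δ − 2.576) = 0.8; then δ − 2.576 = Φ⁻¹(0.8) = 0.842, giving δ = 3.417.
δ = d·√(n/2) ⇒ n = 2(δ/d)² = 2 × (3.417 / 0.54)² = 80.10.
Rounding up, n = 81 per group.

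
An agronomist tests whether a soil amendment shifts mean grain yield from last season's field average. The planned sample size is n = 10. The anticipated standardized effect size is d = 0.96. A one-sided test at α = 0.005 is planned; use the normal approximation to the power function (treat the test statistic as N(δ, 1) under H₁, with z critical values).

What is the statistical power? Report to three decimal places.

Noncentrality parameter: λ = d·√n = 0.96 × √10 = 3.0358
Critical value for a one-sided test at α = 0.005: z_α = 2.576.
Power = Φ(λ − 2.576) = Φ(0.460) = 0.6772.

Power ≈ 0.677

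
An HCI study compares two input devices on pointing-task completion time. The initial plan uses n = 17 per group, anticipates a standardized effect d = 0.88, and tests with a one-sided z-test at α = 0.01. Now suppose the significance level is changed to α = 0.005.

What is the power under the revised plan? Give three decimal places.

Power ≈ 0.496

δ = d·√(n/2) = 0.88 × √(17/2) = 2.5656 (unchanged). New critical value: z_{0.005} = 2.576.
Revised power = P(Z > 2.576 − δ) = Φ(-0.010) = 0.4959.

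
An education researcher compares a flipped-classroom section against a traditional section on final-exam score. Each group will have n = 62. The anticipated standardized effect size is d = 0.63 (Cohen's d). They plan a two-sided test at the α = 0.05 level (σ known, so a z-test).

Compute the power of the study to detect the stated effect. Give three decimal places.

Power ≈ 0.939

Noncentrality parameter: δ = d·√(n/2) = 0.63 × √(62/2) = 3.5077
Two-sided α = 0.05 → critical value z_{0.025} = 1.960.
Power = Φ(δ − 1.960) + Φ(−δ − 1.960) = Φ(1.548) + Φ(-5.468) = 0.9392 + 0.0000 = 0.9392.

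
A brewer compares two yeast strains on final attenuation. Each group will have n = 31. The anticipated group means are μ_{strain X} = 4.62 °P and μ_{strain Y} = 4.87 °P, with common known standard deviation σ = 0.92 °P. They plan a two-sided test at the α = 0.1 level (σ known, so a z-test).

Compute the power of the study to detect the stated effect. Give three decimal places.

Power ≈ 0.286

Standardized effect: d = |μ_{strain X} − μ_{strain Y}| / σ = |4.62 − 4.87| / 0.92 = 0.2717
Noncentrality parameter: δ = d·√(n/2) = 0.2717 × √(31/2) = 1.0698
Critical value for a two-sided test at α = 0.1: z_{α/2} = 1.645.
Power = Φ(δ − 1.645) + Φ(−δ − 1.645) = Φ(-0.575) + Φ(-2.715) = 0.2826 + 0.0033 = 0.2860.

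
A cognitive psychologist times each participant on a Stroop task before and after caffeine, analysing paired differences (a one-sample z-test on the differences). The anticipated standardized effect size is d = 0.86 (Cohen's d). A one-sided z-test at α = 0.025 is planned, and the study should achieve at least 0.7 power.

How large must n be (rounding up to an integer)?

Set Φ(δ − 1.960) = 0.7; then δ − 1.960 = Φ⁻¹(0.7) = 0.524, giving δ = 2.484.
δ = d·√n ⇒ n = (δ/d)² = (2.484 / 0.86)² = 8.35.
Rounding up, n = 9.

n = 9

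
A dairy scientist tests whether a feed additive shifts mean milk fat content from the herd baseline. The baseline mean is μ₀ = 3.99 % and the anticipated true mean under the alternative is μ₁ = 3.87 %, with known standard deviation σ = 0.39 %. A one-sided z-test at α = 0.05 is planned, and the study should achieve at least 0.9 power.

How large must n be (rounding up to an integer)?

n = 91

Standardized effect: d = |μ₁ − μ₀| / σ = |3.87 − 3.99| / 0.39 = 0.3077
For power 0.9 need Φ(δ − z_{0.05}) = 0.9, so δ = z_{0.05} + z_{0.10} = 1.645 + 1.282 = 2.926.
δ = d·√n ⇒ n = (δ/d)² = (2.926 / 0.3077)² = 90.46.
Round up to the next whole unit.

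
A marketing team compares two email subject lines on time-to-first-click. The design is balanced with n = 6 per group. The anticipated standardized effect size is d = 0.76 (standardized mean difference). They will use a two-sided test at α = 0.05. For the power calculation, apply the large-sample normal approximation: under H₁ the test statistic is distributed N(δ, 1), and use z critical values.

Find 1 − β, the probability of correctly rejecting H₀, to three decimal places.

Power ≈ 0.260

Noncentrality parameter: δ = d·√(n/2) = 0.76 × √(6/2) = 1.3164
Two-sided α = 0.05 → critical value z_{0.025} = 1.960.
Power = Φ(δ − 1.960) + Φ(−δ − 1.960) = Φ(-0.644) + Φ(-3.276) = 0.2599 + 0.0005 = 0.2604.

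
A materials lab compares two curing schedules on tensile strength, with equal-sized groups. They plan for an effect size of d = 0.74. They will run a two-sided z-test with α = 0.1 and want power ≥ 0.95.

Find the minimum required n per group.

n = 40 per group

For power 0.95 need Φ(δ − z_{0.05}) = 0.95, so δ = z_{0.05} + z_{0.05} = 1.645 + 1.645 = 3.290.
(The Φ(−δ − z_{α/2}) term is vanishingly small for δ > 0 and is dropped in the standard sample-size formula.)
δ = d·√(n/2) ⇒ n = 2(δ/d)² = 2 × (3.290 / 0.74)² = 39.53.
Rounding up, n = 40 per group.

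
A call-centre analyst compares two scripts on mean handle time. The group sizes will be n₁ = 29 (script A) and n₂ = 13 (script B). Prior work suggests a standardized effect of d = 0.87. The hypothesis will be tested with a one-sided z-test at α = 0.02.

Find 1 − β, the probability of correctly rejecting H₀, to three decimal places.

Noncentrality parameter: δ = d / √(1/n₁ + 1/n₂) = 0.87 / √(1/29 + 1/13) = 2.6065
One-sided α = 0.02 → critical value z_{0.02} = 2.054.
Power = Φ(δ − 2.054) = Φ(0.553) = 0.7098.

Power ≈ 0.710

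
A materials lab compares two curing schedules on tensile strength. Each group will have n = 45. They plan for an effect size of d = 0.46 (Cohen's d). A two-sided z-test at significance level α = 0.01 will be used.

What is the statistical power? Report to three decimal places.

Power ≈ 0.347

Noncentrality parameter: δ = d·√(n/2) = 0.46 × √(45/2) = 2.1820
Critical value for a two-sided test at α = 0.01: z_{α/2} = 2.576.
Power = Φ(δ − 2.576) + Φ(−δ − 2.576) = Φ(-0.394) + Φ(-4.758) = 0.3468 + 0.0000 = 0.3468.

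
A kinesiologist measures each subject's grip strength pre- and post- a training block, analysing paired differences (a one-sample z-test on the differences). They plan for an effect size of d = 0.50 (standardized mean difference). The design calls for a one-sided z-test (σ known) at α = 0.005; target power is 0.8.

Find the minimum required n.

n = 47

Set Φ(δ − 2.576) = 0.8; then δ − 2.576 = Φ⁻¹(0.8) = 0.842, giving δ = 3.417.
δ = d·√n ⇒ n = (δ/d)² = (3.417 / 0.50)² = 46.72.
Round up to the next whole unit.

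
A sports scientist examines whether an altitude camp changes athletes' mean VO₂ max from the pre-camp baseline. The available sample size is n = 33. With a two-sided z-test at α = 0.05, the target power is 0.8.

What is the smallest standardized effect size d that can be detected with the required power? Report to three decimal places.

d ≈ 0.488

Required noncentrality: δ = z_{0.025} + z_{0.20} = 1.960 + 0.842 = 2.802.
(The second rejection-region term Φ(−δ − z_{α/2}) is negligible and dropped.)
δ = d·√n ⇒ d = δ/√n = 2.802/√33 = 0.4877.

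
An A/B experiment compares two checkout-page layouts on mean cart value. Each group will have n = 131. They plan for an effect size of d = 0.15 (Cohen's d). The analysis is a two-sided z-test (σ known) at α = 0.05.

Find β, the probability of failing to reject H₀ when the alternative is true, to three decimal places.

Noncentrality parameter: δ = d·√(n/2) = 0.15 × √(131/2) = 1.2140
Two-sided α = 0.05 → critical value z_{0.025} = 1.960.
Power = Φ(δ − 1.960) + Φ(−δ − 1.960) = Φ(-0.746) + Φ(-3.174) = 0.2278 + 0.0008 = 0.2286.
Type II error: β = 1 − power = 1 − 0.2286 = 0.7714.

β ≈ 0.771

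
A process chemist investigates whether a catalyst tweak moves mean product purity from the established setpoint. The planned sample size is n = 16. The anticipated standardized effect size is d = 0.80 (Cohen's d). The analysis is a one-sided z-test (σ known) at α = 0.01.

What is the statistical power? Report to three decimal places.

Noncentrality parameter: δ = d·√n = 0.80 × √16 = 3.2000
One-sided α = 0.01 → critical value z_{0.01} = 2.326.
Power = P(Z > 2.326 − δ) = Φ(0.874) = 0.8088.

Power ≈ 0.809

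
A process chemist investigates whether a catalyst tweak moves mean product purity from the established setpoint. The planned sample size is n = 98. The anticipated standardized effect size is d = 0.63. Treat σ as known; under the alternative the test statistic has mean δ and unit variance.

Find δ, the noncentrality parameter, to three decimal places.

δ ≈ 6.237

δ = d·√n = 0.63 × √98 = 6.2367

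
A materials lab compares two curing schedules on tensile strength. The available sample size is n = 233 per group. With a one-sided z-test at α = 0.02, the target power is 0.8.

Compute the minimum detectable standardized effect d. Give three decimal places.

Need Φ(δ − 2.054) = 0.8, so δ = 2.054 + 0.842 = 2.895.
δ = d·√(n/2) ⇒ d = δ/√(n/2) = 2.895/√(233/2) = 0.2683.

d ≈ 0.268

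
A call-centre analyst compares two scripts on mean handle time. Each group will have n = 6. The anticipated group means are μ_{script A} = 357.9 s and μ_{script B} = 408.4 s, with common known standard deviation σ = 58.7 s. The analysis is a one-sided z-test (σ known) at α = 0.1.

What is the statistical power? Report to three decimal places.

Power ≈ 0.583

Standardized effect: d = |μ_{script A} − μ_{script B}| / σ = |357.9 − 408.4| / 58.7 = 0.8603
Noncentrality parameter: λ = d·√(n/2) = 0.8603 × √(6/2) = 1.4901
Critical value for a one-sided test at α = 0.1: z_α = 1.282.
Power = P(Z > 1.282 − λ) = Φ(0.209) = 0.5826.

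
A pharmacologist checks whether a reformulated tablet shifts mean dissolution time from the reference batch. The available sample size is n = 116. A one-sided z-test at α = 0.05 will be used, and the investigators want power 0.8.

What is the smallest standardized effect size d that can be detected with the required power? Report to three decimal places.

Need Φ(δ − 1.645) = 0.8, so δ = 1.645 + 0.842 = 2.486.
δ = d·√n ⇒ d = δ/√n = 2.486/√116 = 0.2309.

d ≈ 0.231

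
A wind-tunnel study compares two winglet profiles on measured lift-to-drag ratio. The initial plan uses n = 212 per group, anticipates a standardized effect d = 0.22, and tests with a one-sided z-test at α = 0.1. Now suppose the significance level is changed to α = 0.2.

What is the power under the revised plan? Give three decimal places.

δ = d·√(n/2) = 0.22 × √(212/2) = 2.2650 (unchanged). New critical value: z_{0.2} = 0.842.
Revised power = P(Z > 0.842 − δ) = Φ(1.423) = 0.9227.

Power ≈ 0.923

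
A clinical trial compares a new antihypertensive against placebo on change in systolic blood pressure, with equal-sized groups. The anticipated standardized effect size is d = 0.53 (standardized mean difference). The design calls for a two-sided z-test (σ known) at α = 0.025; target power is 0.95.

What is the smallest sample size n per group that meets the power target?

Set Φ(δ − 2.241) = 0.95; then δ − 2.241 = Φ⁻¹(0.95) = 1.645, giving δ = 3.886.
(The Φ(−δ − z_{α/2}) term is vanishingly small for δ > 0 and is dropped in the standard sample-size formula.)
δ = d·√(n/2) ⇒ n = 2(δ/d)² = 2 × (3.886 / 0.53)² = 107.53.
Round up to the next whole unit.

n = 108 per group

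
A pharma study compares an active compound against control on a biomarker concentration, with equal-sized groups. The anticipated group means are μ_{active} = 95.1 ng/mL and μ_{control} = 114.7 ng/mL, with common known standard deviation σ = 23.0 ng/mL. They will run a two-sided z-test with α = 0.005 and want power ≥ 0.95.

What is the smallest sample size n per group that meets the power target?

Standardized effect: d = |μ_{active} − μ_{control}| / σ = |95.1 − 114.7| / 23.0 = 0.8522
For power 0.95 need Φ(δ − z_{0.0025}) = 0.95, so δ = z_{0.0025} + z_{0.05} = 2.807 + 1.645 = 4.452.
(Ignoring the negligible lower-tail rejection probability gives the usual closed-form inversion.)
δ = d·√(n/2) ⇒ n = 2(δ/d)² = 2 × (4.452 / 0.8522)² = 54.58.
Round up to the next whole unit.

n = 55 per group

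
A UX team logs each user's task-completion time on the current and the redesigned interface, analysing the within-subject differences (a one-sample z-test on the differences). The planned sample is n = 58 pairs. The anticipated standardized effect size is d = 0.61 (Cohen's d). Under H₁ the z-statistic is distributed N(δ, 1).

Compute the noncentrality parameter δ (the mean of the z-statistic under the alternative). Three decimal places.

δ ≈ 4.646

δ = d·√n = 0.61 × √58 = 4.6456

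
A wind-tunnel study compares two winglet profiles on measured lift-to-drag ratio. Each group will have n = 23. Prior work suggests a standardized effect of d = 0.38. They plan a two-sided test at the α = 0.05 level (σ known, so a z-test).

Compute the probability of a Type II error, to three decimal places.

β ≈ 0.748

Noncentrality parameter: δ = d·√(n/2) = 0.38 × √(23/2) = 1.2886
Critical value for a two-sided test at α = 0.05: z_{α/2} = 1.960.
Power = Φ(δ − 1.960) + Φ(−δ − 1.960) = Φ(-0.671) + Φ(-3.249) = 0.2510 + 0.0006 = 0.2516.
Type II error: β = 1 − power = 1 − 0.2516 = 0.7484.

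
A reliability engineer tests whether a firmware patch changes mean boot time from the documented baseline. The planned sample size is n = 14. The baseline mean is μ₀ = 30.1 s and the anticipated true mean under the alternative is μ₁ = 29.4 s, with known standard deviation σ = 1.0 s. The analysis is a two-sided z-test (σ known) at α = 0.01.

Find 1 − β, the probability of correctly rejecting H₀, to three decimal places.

Power ≈ 0.517

Standardized effect: d = |μ₁ − μ₀| / σ = |29.4 − 30.1| / 1.0 = 0.7000
Noncentrality parameter: δ = d·√n = 0.7000 × √14 = 2.6192
Two-sided α = 0.01 → critical value z_{0.005} = 2.576.
Power = Φ(δ − 2.576) + Φ(−δ − 2.576) = Φ(0.043) + Φ(-5.195) = 0.5173 + 0.0000 = 0.5173.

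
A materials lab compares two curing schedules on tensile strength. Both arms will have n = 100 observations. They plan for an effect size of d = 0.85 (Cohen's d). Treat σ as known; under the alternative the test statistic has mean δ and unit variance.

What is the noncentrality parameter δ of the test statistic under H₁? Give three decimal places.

δ = d·√(n/2) = 0.85 × √(100/2) = 6.0104

δ ≈ 6.010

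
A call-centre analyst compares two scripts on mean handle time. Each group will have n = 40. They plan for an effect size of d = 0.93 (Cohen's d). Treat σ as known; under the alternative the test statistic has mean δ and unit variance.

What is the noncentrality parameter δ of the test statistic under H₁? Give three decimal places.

δ = d·√(n/2) = 0.93 × √(40/2) = 4.1591

δ ≈ 4.159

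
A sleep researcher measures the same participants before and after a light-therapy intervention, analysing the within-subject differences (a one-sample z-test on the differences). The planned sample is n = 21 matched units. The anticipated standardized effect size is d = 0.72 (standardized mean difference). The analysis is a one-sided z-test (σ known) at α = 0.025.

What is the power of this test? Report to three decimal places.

Noncentrality parameter: δ = d·√n = 0.72 × √21 = 3.2995
One-sided α = 0.025 → critical value z_{0.025} = 1.960.
Power = Φ(δ − 1.960) = Φ(1.339) = 0.9098.

Power ≈ 0.910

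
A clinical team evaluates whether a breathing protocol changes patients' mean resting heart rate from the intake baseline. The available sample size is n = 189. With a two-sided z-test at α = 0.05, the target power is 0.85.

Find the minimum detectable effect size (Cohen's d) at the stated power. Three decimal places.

d ≈ 0.218

Need Φ(δ − 1.960) = 0.85, so δ = 1.960 + 1.036 = 2.996.
(Lower-tail contribution to power is negligible for δ > 0.)
δ = d·√n ⇒ d = δ/√n = 2.996/√189 = 0.2180.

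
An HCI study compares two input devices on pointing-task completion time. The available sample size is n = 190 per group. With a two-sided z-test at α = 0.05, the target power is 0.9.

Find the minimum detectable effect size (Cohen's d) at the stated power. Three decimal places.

d ≈ 0.333

Required noncentrality: δ = z_{0.025} + z_{0.10} = 1.960 + 1.282 = 3.242.
(Lower-tail contribution to power is negligible for δ > 0.)
δ = d·√(n/2) ⇒ d = δ/√(n/2) = 3.242/√(190/2) = 0.3326.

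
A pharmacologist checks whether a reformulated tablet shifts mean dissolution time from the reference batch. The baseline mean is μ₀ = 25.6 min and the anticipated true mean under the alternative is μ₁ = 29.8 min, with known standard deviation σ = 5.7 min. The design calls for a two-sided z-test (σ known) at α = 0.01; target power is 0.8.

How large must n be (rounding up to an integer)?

n = 22

Standardized effect: d = |μ₁ − μ₀| / σ = |29.8 − 25.6| / 5.7 = 0.7368
Set Φ(δ − 2.576) = 0.8; then δ − 2.576 = Φ⁻¹(0.8) = 0.842, giving δ = 3.417.
(For δ > 0 the lower-tail rejection region contributes negligibly to power, so the one-term inversion is standard.)
δ = d·√n ⇒ n = (δ/d)² = (3.417 / 0.7368)² = 21.51.
Round up to the next whole unit.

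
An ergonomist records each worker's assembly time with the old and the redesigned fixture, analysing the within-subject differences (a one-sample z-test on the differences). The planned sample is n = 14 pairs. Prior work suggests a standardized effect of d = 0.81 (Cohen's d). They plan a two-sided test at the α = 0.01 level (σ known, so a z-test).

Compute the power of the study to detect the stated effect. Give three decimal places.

Noncentrality parameter: δ = d·√n = 0.81 × √14 = 3.0307
Critical value for a two-sided test at α = 0.01: z_{α/2} = 2.576.
Power = Φ(δ − 2.576) + Φ(−δ − 2.576) = Φ(0.455) + Φ(-5.607) = 0.6754 + 0.0000 = 0.6754.

Power ≈ 0.675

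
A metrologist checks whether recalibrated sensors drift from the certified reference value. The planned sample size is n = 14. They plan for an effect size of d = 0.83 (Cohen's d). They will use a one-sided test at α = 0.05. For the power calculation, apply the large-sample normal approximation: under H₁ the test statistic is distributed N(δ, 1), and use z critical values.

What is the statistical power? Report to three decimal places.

Power ≈ 0.928

Noncentrality parameter: δ = d·√n = 0.83 × √14 = 3.1056
One-sided α = 0.05 → critical value z_{0.05} = 1.645.
Power = Φ(δ − 1.645) = Φ(1.461) = 0.9280.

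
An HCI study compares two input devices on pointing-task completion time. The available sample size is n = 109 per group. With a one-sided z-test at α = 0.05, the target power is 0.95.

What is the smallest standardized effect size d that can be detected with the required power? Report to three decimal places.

d ≈ 0.446

Required noncentrality: δ = z_{0.05} + z_{0.05} = 1.645 + 1.645 = 3.290.
δ = d·√(n/2) ⇒ d = δ/√(n/2) = 3.290/√(109/2) = 0.4456.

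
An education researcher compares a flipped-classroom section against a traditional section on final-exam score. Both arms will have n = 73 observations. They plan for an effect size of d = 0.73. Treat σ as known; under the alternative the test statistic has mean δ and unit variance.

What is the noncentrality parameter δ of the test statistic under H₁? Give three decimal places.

The noncentrality parameter scales effect size by the design's sample-size factor: δ = d·√(n/2) = 0.73 × √(73/2) = 4.4103

δ ≈ 4.410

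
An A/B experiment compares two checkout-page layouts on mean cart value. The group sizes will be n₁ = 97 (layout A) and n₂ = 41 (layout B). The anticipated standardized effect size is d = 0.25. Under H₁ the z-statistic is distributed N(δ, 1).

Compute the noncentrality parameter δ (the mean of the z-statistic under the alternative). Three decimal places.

δ ≈ 1.342

δ = d / √(1/n₁ + 1/n₂) = 0.25 / √(1/97 + 1/41) = 1.3421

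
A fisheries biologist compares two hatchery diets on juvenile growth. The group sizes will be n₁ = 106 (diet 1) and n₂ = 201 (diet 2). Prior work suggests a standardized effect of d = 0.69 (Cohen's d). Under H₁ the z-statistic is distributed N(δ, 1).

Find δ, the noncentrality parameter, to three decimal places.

δ = d / √(1/n₁ + 1/n₂) = 0.69 / √(1/106 + 1/201) = 5.7482

δ ≈ 5.748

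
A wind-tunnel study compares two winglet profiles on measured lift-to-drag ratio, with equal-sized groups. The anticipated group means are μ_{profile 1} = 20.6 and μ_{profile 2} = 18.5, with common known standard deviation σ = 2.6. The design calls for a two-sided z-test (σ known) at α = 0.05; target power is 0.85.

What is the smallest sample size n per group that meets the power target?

Standardized effect: d = |μ_{profile 1} − μ_{profile 2}| / σ = |20.6 − 18.5| / 2.6 = 0.8077
Set Φ(δ − 1.960) = 0.85; then δ − 1.960 = Φ⁻¹(0.85) = 1.036, giving δ = 2.996.
(The Φ(−δ − z_{α/2}) term is vanishingly small for δ > 0 and is dropped in the standard sample-size formula.)
δ = d·√(n/2) ⇒ n = 2(δ/d)² = 2 × (2.996 / 0.8077)² = 27.53.
Round up to the next whole unit.

n = 28 per group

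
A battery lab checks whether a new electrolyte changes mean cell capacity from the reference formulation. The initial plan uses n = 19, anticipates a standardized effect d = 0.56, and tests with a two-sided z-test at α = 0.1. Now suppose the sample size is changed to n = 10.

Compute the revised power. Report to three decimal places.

Power ≈ 0.550

With n = 10: δ = d·√n = 0.56 × √10 = 1.7709. Critical value z_{0.05} = 1.645.
Revised power = Φ(δ − 1.645) + Φ(−δ − 1.645) = Φ(0.126) + Φ(-3.416) = 0.5501 + 0.0003 = 0.5505.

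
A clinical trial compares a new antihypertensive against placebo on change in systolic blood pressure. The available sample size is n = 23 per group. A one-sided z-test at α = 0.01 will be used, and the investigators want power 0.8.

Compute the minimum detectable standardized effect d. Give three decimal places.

Need Φ(δ − 2.326) = 0.8, so δ = 2.326 + 0.842 = 3.168.
δ = d·√(n/2) ⇒ d = δ/√(n/2) = 3.168/√(23/2) = 0.9342.

d ≈ 0.934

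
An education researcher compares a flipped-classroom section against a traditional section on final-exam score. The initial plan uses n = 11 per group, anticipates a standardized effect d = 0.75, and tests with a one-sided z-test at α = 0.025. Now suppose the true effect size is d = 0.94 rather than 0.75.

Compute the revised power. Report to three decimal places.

Power ≈ 0.597

With d = 0.94: δ = d·√(n/2) = 0.94 × √(11/2) = 2.2045. Critical value z_{0.025} = 1.960.
Revised power = Φ(δ − 1.960) = Φ(0.245) = 0.5966.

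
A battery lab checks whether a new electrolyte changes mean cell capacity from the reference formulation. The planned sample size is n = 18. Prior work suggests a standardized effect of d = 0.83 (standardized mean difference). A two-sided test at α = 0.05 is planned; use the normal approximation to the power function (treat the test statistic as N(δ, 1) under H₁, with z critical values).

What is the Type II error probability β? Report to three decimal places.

Noncentrality parameter: δ = d·√n = 0.83 × √18 = 3.5214
Two-sided α = 0.05 → critical value z_{0.025} = 1.960.
Power = Φ(δ − 1.960) + Φ(−δ − 1.960) = Φ(1.561) + Φ(-5.481) = 0.9408 + 0.0000 = 0.9408.
Type II error: β = 1 − power = 1 − 0.9408 = 0.0592.

β ≈ 0.059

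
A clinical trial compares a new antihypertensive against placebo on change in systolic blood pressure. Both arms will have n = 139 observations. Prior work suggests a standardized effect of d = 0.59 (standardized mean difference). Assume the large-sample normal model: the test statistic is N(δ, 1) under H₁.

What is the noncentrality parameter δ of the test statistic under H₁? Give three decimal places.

δ ≈ 4.919

δ = d·√(n/2) = 0.59 × √(139/2) = 4.9186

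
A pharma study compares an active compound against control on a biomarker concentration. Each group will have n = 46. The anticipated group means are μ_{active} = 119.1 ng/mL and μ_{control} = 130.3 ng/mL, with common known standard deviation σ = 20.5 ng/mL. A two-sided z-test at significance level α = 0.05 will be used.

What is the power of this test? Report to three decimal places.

Power ≈ 0.745

Standardized effect: d = |μ_{active} − μ_{control}| / σ = |119.1 − 130.3| / 20.5 = 0.5463
Noncentrality parameter: δ = d·√(n/2) = 0.5463 × √(46/2) = 2.6202
Critical value for a two-sided test at α = 0.05: z_{α/2} = 1.960.
Power = Φ(δ − 1.960) + Φ(−δ − 1.960) = Φ(0.660) + Φ(-4.580) = 0.7454 + 0.0000 = 0.7454.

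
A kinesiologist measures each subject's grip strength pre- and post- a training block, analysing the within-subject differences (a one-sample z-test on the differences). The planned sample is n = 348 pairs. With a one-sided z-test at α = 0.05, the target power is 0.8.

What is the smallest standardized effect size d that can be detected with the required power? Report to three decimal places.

Required noncentrality: δ = z_{0.05} + z_{0.20} = 1.645 + 0.842 = 2.486.
δ = d·√n ⇒ d = δ/√n = 2.486/√348 = 0.1333.

d ≈ 0.133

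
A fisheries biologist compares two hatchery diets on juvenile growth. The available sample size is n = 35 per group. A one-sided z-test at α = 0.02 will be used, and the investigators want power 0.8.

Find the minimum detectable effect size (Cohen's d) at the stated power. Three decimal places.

Need Φ(δ − 2.054) = 0.8, so δ = 2.054 + 0.842 = 2.895.
δ = d·√(n/2) ⇒ d = δ/√(n/2) = 2.895/√(35/2) = 0.6921.

d ≈ 0.692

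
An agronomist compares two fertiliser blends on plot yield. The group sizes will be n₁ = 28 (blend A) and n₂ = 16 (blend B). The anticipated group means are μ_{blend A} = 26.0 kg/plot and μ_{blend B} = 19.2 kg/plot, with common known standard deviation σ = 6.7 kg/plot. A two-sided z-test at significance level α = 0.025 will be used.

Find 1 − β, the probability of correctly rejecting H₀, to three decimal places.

Standardized effect: d = |μ_{blend A} − μ_{blend B}| / σ = |26.0 − 19.2| / 6.7 = 1.0149
Noncentrality parameter: δ = d / √(1/n₁ + 1/n₂) = 1.0149 / √(1/28 + 1/16) = 3.2385
Critical value for a two-sided test at α = 0.025: z_{α/2} = 2.241.
Power = Φ(δ − 2.241) + Φ(−δ − 2.241) = Φ(0.997) + Φ(-5.480) = 0.8406 + 0.0000 = 0.8406.

Power ≈ 0.841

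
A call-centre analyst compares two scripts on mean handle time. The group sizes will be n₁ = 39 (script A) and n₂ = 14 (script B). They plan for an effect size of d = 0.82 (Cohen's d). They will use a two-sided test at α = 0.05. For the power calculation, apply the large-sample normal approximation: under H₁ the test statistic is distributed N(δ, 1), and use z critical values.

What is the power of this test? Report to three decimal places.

Power ≈ 0.749

Noncentrality parameter: δ = d / √(1/n₁ + 1/n₂) = 0.82 / √(1/39 + 1/14) = 2.6319
Critical value for a two-sided test at α = 0.05: z_{α/2} = 1.960.
Power = Φ(δ − 1.960) + Φ(−δ − 1.960) = Φ(0.672) + Φ(-4.592) = 0.7492 + 0.0000 = 0.7492.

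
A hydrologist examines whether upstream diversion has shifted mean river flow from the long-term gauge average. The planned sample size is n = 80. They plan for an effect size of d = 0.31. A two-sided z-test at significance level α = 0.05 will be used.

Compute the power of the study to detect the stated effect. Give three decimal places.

Noncentrality parameter: δ = d·√n = 0.31 × √80 = 2.7727
Two-sided α = 0.05 → critical value z_{0.025} = 1.960.
Power = Φ(δ − 1.960) + Φ(−δ − 1.960) = Φ(0.813) + Φ(-4.733) = 0.7918 + 0.0000 = 0.7918.

Power ≈ 0.792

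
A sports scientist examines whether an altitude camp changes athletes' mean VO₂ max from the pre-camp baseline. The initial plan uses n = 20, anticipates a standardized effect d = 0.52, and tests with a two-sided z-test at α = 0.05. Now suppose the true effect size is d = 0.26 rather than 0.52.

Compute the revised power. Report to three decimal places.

Power ≈ 0.214

With d = 0.26: δ = d·√n = 0.26 × √20 = 1.1628. Critical value z_{0.025} = 1.960.
Revised power = Φ(δ − 1.960) + Φ(−δ − 1.960) = Φ(-0.797) + Φ(-3.123) = 0.2127 + 0.0009 = 0.2136.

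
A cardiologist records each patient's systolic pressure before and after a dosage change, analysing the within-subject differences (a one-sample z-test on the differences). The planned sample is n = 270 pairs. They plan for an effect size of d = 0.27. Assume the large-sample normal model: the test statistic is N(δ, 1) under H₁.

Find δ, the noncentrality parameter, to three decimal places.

δ = d·√n = 0.27 × √270 = 4.4366

δ ≈ 4.437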